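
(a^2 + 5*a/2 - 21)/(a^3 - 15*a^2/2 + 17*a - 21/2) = (a + 6)/(a^2 - 4*a + 3)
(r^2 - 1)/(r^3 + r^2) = (r - 1)/r^2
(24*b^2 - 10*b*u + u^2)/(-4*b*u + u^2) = (-6*b + u)/u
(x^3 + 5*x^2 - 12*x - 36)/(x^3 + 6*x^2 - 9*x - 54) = (x + 2)/(x + 3)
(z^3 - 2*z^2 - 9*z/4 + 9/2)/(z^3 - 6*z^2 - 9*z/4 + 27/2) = (z - 2)/(z - 6)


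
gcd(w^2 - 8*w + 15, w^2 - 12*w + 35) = w - 5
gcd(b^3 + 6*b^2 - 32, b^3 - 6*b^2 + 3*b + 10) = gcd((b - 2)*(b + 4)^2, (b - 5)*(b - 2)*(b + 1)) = b - 2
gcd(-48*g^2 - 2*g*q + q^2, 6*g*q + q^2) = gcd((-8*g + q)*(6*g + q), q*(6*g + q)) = 6*g + q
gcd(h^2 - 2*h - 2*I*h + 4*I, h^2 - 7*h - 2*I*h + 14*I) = h - 2*I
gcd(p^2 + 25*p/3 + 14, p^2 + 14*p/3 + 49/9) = p + 7/3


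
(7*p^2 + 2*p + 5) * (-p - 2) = -7*p^3 - 16*p^2 - 9*p - 10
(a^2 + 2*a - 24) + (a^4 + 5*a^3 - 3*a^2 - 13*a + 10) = a^4 + 5*a^3 - 2*a^2 - 11*a - 14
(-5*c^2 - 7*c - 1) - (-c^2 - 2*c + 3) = -4*c^2 - 5*c - 4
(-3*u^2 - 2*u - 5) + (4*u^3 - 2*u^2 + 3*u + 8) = 4*u^3 - 5*u^2 + u + 3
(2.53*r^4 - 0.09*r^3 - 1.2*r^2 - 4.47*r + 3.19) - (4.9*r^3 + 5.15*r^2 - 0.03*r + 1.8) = 2.53*r^4 - 4.99*r^3 - 6.35*r^2 - 4.44*r + 1.39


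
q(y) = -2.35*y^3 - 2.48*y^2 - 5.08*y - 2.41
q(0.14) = -3.18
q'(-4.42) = -120.89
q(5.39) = -469.83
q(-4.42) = 174.52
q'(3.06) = -86.27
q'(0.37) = -7.88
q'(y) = -7.05*y^2 - 4.96*y - 5.08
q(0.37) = -4.75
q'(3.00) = -83.41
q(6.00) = -629.77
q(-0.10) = -1.92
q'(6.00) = -288.64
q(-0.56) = 0.07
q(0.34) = -4.52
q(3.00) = -103.42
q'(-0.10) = -4.65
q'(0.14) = -5.91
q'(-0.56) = -4.51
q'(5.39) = -236.63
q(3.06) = -108.51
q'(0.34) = -7.58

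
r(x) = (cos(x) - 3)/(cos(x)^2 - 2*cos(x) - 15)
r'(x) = (2*sin(x)*cos(x) - 2*sin(x))*(cos(x) - 3)/(cos(x)^2 - 2*cos(x) - 15)^2 - sin(x)/(cos(x)^2 - 2*cos(x) - 15)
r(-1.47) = 0.19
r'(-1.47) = -0.09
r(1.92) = 0.24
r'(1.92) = 0.11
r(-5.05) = 0.17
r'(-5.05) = 0.07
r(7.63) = 0.18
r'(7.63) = 0.08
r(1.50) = 0.19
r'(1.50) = 0.09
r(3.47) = 0.32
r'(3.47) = -0.06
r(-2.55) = 0.30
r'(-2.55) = -0.09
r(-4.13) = 0.26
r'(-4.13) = 0.11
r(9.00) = 0.32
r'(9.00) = 0.07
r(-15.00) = 0.29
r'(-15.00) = -0.10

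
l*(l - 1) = l^2 - l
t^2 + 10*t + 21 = (t + 3)*(t + 7)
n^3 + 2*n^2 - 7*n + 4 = (n - 1)^2*(n + 4)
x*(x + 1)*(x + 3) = x^3 + 4*x^2 + 3*x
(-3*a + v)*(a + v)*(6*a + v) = -18*a^3 - 15*a^2*v + 4*a*v^2 + v^3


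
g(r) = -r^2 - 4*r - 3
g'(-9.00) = 14.00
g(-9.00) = -48.00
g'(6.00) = -16.00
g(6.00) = -63.00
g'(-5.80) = 7.60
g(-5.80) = -13.44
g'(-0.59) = -2.82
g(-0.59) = -0.99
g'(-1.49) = -1.02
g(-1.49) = 0.74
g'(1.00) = -6.00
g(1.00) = -8.00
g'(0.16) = -4.32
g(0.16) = -3.67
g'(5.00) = -14.00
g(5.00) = -48.00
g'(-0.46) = -3.08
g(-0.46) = -1.37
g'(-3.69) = 3.38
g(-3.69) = -1.86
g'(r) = -2*r - 4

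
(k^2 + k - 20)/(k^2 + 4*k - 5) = (k - 4)/(k - 1)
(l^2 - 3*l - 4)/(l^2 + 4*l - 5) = (l^2 - 3*l - 4)/(l^2 + 4*l - 5)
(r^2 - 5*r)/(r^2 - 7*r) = (r - 5)/(r - 7)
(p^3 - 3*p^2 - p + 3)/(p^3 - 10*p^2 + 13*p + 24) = (p - 1)/(p - 8)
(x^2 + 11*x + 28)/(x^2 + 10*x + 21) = (x + 4)/(x + 3)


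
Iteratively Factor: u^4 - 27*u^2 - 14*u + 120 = (u - 2)*(u^3 + 2*u^2 - 23*u - 60) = (u - 2)*(u + 4)*(u^2 - 2*u - 15) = (u - 5)*(u - 2)*(u + 4)*(u + 3)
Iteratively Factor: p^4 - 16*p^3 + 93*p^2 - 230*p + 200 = (p - 4)*(p^3 - 12*p^2 + 45*p - 50) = (p - 5)*(p - 4)*(p^2 - 7*p + 10) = (p - 5)^2*(p - 4)*(p - 2)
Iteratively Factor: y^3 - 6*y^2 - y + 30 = (y + 2)*(y^2 - 8*y + 15) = (y - 3)*(y + 2)*(y - 5)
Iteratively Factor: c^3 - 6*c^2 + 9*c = (c - 3)*(c^2 - 3*c) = c*(c - 3)*(c - 3)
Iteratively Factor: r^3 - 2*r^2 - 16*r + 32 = (r - 2)*(r^2 - 16) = (r - 4)*(r - 2)*(r + 4)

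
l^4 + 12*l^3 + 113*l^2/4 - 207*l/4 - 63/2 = (l - 3/2)*(l + 1/2)*(l + 6)*(l + 7)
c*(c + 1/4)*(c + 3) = c^3 + 13*c^2/4 + 3*c/4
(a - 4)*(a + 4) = a^2 - 16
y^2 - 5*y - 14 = (y - 7)*(y + 2)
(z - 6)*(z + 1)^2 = z^3 - 4*z^2 - 11*z - 6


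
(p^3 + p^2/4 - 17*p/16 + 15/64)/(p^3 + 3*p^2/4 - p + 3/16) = (16*p^2 + 8*p - 15)/(4*(4*p^2 + 4*p - 3))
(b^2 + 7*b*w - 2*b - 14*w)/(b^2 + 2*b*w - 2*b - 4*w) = (b + 7*w)/(b + 2*w)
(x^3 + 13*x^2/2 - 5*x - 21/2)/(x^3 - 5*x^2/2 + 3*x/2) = (x^2 + 8*x + 7)/(x*(x - 1))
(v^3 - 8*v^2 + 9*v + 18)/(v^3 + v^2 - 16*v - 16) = (v^2 - 9*v + 18)/(v^2 - 16)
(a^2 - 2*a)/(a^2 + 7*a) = (a - 2)/(a + 7)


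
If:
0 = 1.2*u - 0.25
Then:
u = 0.21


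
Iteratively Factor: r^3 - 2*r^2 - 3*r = (r)*(r^2 - 2*r - 3) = r*(r - 3)*(r + 1)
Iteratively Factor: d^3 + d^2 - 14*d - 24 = (d + 2)*(d^2 - d - 12) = (d + 2)*(d + 3)*(d - 4)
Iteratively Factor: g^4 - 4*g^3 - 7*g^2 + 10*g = (g)*(g^3 - 4*g^2 - 7*g + 10) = g*(g + 2)*(g^2 - 6*g + 5) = g*(g - 5)*(g + 2)*(g - 1)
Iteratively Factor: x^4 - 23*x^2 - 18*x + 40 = (x + 4)*(x^3 - 4*x^2 - 7*x + 10) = (x - 1)*(x + 4)*(x^2 - 3*x - 10) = (x - 5)*(x - 1)*(x + 4)*(x + 2)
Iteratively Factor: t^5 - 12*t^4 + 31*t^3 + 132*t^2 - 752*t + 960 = (t - 4)*(t^4 - 8*t^3 - t^2 + 128*t - 240) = (t - 4)^2*(t^3 - 4*t^2 - 17*t + 60) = (t - 5)*(t - 4)^2*(t^2 + t - 12) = (t - 5)*(t - 4)^2*(t - 3)*(t + 4)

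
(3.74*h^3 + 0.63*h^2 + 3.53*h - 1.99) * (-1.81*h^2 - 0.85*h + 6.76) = -6.7694*h^5 - 4.3193*h^4 + 18.3576*h^3 + 4.8602*h^2 + 25.5543*h - 13.4524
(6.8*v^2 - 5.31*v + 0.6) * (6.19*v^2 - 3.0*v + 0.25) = 42.092*v^4 - 53.2689*v^3 + 21.344*v^2 - 3.1275*v + 0.15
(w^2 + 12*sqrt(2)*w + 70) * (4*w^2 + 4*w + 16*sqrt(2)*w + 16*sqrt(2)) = 4*w^4 + 4*w^3 + 64*sqrt(2)*w^3 + 64*sqrt(2)*w^2 + 664*w^2 + 664*w + 1120*sqrt(2)*w + 1120*sqrt(2)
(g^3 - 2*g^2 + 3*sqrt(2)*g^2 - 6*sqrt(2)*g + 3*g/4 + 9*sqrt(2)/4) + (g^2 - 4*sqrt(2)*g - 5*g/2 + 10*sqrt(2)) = g^3 - g^2 + 3*sqrt(2)*g^2 - 10*sqrt(2)*g - 7*g/4 + 49*sqrt(2)/4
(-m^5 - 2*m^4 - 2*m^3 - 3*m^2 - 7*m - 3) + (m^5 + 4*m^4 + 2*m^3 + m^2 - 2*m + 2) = 2*m^4 - 2*m^2 - 9*m - 1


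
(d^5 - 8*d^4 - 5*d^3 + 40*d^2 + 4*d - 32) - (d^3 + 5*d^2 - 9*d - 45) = d^5 - 8*d^4 - 6*d^3 + 35*d^2 + 13*d + 13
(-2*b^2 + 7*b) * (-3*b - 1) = 6*b^3 - 19*b^2 - 7*b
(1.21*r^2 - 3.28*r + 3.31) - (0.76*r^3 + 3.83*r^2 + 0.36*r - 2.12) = -0.76*r^3 - 2.62*r^2 - 3.64*r + 5.43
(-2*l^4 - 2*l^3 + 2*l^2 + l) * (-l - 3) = 2*l^5 + 8*l^4 + 4*l^3 - 7*l^2 - 3*l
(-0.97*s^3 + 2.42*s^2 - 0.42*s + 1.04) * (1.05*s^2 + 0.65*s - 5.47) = -1.0185*s^5 + 1.9105*s^4 + 6.4379*s^3 - 12.4184*s^2 + 2.9734*s - 5.6888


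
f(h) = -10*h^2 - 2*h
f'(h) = -20*h - 2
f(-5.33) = -273.43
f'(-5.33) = 104.60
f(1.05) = -13.12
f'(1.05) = -23.00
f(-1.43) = -17.59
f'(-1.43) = 26.60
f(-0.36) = -0.58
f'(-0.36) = 5.20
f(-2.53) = -58.95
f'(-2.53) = 48.60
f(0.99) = -11.78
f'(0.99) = -21.80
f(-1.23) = -12.67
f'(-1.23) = 22.60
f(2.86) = -87.52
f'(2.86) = -59.20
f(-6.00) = -348.00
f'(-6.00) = 118.00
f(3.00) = -96.00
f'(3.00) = -62.00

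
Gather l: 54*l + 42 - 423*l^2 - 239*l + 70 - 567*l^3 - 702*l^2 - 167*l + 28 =-567*l^3 - 1125*l^2 - 352*l + 140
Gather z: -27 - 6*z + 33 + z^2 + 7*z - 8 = z^2 + z - 2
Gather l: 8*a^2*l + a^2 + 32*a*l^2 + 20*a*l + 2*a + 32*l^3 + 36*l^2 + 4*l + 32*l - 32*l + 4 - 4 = a^2 + 2*a + 32*l^3 + l^2*(32*a + 36) + l*(8*a^2 + 20*a + 4)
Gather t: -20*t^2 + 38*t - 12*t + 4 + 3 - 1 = -20*t^2 + 26*t + 6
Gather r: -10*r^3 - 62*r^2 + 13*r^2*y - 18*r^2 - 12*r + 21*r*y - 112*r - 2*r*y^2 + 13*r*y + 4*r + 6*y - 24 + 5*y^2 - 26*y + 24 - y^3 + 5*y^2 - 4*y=-10*r^3 + r^2*(13*y - 80) + r*(-2*y^2 + 34*y - 120) - y^3 + 10*y^2 - 24*y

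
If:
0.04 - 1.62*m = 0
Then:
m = 0.02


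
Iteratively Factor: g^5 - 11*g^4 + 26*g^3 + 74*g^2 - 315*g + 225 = (g - 3)*(g^4 - 8*g^3 + 2*g^2 + 80*g - 75) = (g - 5)*(g - 3)*(g^3 - 3*g^2 - 13*g + 15) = (g - 5)*(g - 3)*(g + 3)*(g^2 - 6*g + 5) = (g - 5)^2*(g - 3)*(g + 3)*(g - 1)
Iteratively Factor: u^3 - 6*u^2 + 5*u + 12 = (u + 1)*(u^2 - 7*u + 12) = (u - 3)*(u + 1)*(u - 4)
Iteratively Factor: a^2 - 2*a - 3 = (a - 3)*(a + 1)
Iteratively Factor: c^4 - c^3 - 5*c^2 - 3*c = (c)*(c^3 - c^2 - 5*c - 3) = c*(c - 3)*(c^2 + 2*c + 1) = c*(c - 3)*(c + 1)*(c + 1)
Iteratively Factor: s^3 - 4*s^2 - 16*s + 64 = (s - 4)*(s^2 - 16) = (s - 4)^2*(s + 4)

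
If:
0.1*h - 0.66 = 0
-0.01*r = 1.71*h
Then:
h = 6.60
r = -1128.60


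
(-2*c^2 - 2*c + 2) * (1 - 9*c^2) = 18*c^4 + 18*c^3 - 20*c^2 - 2*c + 2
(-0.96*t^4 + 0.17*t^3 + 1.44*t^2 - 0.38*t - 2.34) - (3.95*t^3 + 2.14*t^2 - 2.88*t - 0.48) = -0.96*t^4 - 3.78*t^3 - 0.7*t^2 + 2.5*t - 1.86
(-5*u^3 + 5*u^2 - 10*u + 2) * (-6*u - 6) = 30*u^4 + 30*u^2 + 48*u - 12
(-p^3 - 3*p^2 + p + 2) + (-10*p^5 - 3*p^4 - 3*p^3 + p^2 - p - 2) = -10*p^5 - 3*p^4 - 4*p^3 - 2*p^2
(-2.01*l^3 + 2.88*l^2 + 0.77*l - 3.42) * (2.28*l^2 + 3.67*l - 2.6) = -4.5828*l^5 - 0.8103*l^4 + 17.5512*l^3 - 12.4597*l^2 - 14.5534*l + 8.892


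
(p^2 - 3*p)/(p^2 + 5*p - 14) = p*(p - 3)/(p^2 + 5*p - 14)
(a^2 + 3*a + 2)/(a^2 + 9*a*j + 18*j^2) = (a^2 + 3*a + 2)/(a^2 + 9*a*j + 18*j^2)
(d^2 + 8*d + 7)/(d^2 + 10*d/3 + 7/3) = 3*(d + 7)/(3*d + 7)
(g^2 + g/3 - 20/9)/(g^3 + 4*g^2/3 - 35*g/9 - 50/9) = (3*g - 4)/(3*g^2 - g - 10)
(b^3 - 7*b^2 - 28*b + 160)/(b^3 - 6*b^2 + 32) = (b^2 - 3*b - 40)/(b^2 - 2*b - 8)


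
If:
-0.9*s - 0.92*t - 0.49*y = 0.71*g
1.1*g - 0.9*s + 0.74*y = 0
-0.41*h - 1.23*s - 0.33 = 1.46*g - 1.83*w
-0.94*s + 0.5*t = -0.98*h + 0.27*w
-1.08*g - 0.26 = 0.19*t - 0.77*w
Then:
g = 0.109515410754293 - 0.956167615955765*y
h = 0.35901906214592 - 0.94243535471305*y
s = 0.133852168699692 - 0.346427086168157*y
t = 0.544199331391233*y - 0.215459666810077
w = 0.438102996000938 - 1.20683526268557*y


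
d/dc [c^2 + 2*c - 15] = 2*c + 2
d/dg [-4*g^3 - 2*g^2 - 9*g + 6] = -12*g^2 - 4*g - 9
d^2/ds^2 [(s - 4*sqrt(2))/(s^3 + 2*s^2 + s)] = 2*(3*s^3 - 24*sqrt(2)*s^2 - 16*sqrt(2)*s - 4*sqrt(2))/(s^3*(s^4 + 4*s^3 + 6*s^2 + 4*s + 1))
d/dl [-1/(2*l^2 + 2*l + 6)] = (l + 1/2)/(l^2 + l + 3)^2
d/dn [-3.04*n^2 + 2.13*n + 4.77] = 2.13 - 6.08*n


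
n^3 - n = n*(n - 1)*(n + 1)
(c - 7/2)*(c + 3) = c^2 - c/2 - 21/2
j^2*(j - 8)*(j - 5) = j^4 - 13*j^3 + 40*j^2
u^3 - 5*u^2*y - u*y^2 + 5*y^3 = (u - 5*y)*(u - y)*(u + y)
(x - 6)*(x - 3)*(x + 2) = x^3 - 7*x^2 + 36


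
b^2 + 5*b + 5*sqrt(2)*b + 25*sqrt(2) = (b + 5)*(b + 5*sqrt(2))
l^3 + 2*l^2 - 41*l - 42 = (l - 6)*(l + 1)*(l + 7)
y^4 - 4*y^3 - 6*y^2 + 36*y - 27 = (y - 3)^2*(y - 1)*(y + 3)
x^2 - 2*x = x*(x - 2)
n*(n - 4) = n^2 - 4*n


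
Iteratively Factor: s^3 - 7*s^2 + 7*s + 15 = (s - 3)*(s^2 - 4*s - 5) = (s - 3)*(s + 1)*(s - 5)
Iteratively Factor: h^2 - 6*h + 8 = (h - 4)*(h - 2)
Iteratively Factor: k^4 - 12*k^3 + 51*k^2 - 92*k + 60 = (k - 2)*(k^3 - 10*k^2 + 31*k - 30) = (k - 2)^2*(k^2 - 8*k + 15) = (k - 3)*(k - 2)^2*(k - 5)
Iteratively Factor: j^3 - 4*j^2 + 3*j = (j)*(j^2 - 4*j + 3) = j*(j - 3)*(j - 1)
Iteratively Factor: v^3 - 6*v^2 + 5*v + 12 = (v - 4)*(v^2 - 2*v - 3) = (v - 4)*(v - 3)*(v + 1)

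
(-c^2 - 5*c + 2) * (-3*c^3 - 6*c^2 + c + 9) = 3*c^5 + 21*c^4 + 23*c^3 - 26*c^2 - 43*c + 18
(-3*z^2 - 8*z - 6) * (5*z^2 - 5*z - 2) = -15*z^4 - 25*z^3 + 16*z^2 + 46*z + 12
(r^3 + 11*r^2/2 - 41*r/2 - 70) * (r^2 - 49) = r^5 + 11*r^4/2 - 139*r^3/2 - 679*r^2/2 + 2009*r/2 + 3430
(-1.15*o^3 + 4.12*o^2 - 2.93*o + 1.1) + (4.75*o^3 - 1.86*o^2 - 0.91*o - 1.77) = 3.6*o^3 + 2.26*o^2 - 3.84*o - 0.67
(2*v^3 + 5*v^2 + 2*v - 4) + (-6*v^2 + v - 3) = 2*v^3 - v^2 + 3*v - 7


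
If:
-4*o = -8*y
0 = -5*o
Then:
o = 0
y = 0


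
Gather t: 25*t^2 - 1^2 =25*t^2 - 1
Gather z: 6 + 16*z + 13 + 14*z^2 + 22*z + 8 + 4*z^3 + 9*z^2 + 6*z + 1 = 4*z^3 + 23*z^2 + 44*z + 28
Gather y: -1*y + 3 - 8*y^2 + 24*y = -8*y^2 + 23*y + 3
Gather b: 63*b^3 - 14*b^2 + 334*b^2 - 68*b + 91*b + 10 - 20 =63*b^3 + 320*b^2 + 23*b - 10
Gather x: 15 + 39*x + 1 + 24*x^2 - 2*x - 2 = 24*x^2 + 37*x + 14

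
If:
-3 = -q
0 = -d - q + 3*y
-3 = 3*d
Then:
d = -1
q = 3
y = 2/3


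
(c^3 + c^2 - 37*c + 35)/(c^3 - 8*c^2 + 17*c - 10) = (c + 7)/(c - 2)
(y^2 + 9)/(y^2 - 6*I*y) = (y^2 + 9)/(y*(y - 6*I))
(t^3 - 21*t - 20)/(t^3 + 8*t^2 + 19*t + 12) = (t - 5)/(t + 3)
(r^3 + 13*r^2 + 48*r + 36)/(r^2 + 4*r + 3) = (r^2 + 12*r + 36)/(r + 3)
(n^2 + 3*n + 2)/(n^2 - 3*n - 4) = (n + 2)/(n - 4)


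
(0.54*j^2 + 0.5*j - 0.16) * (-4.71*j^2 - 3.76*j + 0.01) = -2.5434*j^4 - 4.3854*j^3 - 1.121*j^2 + 0.6066*j - 0.0016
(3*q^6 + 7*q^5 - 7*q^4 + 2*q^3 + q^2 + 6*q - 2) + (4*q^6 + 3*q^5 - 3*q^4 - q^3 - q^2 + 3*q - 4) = 7*q^6 + 10*q^5 - 10*q^4 + q^3 + 9*q - 6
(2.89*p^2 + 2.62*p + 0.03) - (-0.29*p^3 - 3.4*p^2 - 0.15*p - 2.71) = 0.29*p^3 + 6.29*p^2 + 2.77*p + 2.74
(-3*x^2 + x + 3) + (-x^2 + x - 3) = -4*x^2 + 2*x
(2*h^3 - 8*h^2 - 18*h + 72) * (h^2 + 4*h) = 2*h^5 - 50*h^3 + 288*h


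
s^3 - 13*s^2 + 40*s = s*(s - 8)*(s - 5)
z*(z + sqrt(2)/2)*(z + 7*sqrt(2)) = z^3 + 15*sqrt(2)*z^2/2 + 7*z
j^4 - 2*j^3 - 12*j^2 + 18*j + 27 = (j - 3)^2*(j + 1)*(j + 3)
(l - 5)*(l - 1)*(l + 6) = l^3 - 31*l + 30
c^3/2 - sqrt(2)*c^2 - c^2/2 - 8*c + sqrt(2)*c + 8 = (c/2 + sqrt(2))*(c - 1)*(c - 4*sqrt(2))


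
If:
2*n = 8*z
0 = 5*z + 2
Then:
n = -8/5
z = -2/5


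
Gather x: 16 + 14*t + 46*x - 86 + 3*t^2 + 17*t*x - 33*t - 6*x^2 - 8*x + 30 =3*t^2 - 19*t - 6*x^2 + x*(17*t + 38) - 40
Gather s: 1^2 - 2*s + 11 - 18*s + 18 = 30 - 20*s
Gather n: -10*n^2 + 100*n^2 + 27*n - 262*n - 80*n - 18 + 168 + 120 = 90*n^2 - 315*n + 270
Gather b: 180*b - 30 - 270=180*b - 300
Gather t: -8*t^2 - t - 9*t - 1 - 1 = -8*t^2 - 10*t - 2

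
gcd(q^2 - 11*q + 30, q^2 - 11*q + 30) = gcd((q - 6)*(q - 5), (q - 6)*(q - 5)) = q^2 - 11*q + 30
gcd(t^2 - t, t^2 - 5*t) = t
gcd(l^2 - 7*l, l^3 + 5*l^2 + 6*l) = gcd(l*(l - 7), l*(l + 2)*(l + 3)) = l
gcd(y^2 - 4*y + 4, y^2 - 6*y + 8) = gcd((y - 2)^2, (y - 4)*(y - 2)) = y - 2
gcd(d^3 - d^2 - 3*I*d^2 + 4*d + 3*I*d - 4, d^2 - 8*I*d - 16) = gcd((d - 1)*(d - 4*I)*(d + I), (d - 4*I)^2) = d - 4*I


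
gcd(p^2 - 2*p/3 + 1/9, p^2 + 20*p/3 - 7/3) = p - 1/3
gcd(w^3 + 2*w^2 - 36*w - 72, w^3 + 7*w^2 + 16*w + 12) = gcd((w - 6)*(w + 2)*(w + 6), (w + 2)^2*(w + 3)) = w + 2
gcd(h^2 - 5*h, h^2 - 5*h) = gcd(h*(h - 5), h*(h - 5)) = h^2 - 5*h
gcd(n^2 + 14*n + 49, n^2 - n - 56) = n + 7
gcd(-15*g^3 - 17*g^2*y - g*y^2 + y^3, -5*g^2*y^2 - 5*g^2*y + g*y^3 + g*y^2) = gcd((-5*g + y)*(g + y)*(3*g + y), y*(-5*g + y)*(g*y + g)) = -5*g + y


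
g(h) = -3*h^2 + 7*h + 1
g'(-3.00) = 25.00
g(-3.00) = -47.00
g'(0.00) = 7.00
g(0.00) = 1.00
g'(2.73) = -9.38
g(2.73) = -2.25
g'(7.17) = -36.02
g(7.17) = -103.04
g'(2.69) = -9.14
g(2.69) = -1.88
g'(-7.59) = 52.54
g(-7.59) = -224.95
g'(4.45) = -19.70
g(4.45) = -27.26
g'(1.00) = 1.00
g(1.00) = 5.00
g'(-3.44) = 27.64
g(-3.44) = -58.58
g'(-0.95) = 12.70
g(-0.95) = -8.36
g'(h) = 7 - 6*h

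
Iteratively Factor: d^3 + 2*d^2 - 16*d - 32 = (d + 2)*(d^2 - 16) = (d + 2)*(d + 4)*(d - 4)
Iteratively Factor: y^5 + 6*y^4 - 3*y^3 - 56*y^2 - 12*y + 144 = (y - 2)*(y^4 + 8*y^3 + 13*y^2 - 30*y - 72) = (y - 2)*(y + 3)*(y^3 + 5*y^2 - 2*y - 24) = (y - 2)*(y + 3)*(y + 4)*(y^2 + y - 6) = (y - 2)^2*(y + 3)*(y + 4)*(y + 3)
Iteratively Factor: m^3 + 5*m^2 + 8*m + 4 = (m + 2)*(m^2 + 3*m + 2) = (m + 2)^2*(m + 1)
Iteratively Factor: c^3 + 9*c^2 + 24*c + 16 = (c + 4)*(c^2 + 5*c + 4) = (c + 1)*(c + 4)*(c + 4)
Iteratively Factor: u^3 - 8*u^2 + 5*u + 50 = (u + 2)*(u^2 - 10*u + 25) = (u - 5)*(u + 2)*(u - 5)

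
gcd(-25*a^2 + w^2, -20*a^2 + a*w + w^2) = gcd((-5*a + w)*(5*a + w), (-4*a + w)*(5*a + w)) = 5*a + w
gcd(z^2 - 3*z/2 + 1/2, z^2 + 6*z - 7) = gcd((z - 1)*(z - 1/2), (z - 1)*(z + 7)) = z - 1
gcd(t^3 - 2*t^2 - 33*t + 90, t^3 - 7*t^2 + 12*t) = t - 3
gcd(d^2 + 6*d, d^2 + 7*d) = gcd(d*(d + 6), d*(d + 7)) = d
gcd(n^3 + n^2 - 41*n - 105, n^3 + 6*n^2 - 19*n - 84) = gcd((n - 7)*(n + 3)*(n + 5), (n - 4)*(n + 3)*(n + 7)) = n + 3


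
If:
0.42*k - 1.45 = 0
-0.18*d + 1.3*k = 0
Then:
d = 24.93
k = 3.45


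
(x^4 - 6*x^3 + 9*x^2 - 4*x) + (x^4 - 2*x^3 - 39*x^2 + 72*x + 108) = 2*x^4 - 8*x^3 - 30*x^2 + 68*x + 108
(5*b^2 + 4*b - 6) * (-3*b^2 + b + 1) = -15*b^4 - 7*b^3 + 27*b^2 - 2*b - 6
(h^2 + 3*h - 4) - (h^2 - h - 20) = 4*h + 16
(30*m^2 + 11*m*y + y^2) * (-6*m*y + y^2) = -180*m^3*y - 36*m^2*y^2 + 5*m*y^3 + y^4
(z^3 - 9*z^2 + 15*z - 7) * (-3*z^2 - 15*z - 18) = -3*z^5 + 12*z^4 + 72*z^3 - 42*z^2 - 165*z + 126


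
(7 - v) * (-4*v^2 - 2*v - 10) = 4*v^3 - 26*v^2 - 4*v - 70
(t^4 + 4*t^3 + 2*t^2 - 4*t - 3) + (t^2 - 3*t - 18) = t^4 + 4*t^3 + 3*t^2 - 7*t - 21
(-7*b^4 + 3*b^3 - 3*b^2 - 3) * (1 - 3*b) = 21*b^5 - 16*b^4 + 12*b^3 - 3*b^2 + 9*b - 3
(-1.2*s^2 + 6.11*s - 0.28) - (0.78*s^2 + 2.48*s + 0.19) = -1.98*s^2 + 3.63*s - 0.47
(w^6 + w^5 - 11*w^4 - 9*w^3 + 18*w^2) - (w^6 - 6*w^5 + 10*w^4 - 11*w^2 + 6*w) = 7*w^5 - 21*w^4 - 9*w^3 + 29*w^2 - 6*w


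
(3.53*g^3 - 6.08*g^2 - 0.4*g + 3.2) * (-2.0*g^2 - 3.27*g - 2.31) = -7.06*g^5 + 0.616900000000001*g^4 + 12.5273*g^3 + 8.9528*g^2 - 9.54*g - 7.392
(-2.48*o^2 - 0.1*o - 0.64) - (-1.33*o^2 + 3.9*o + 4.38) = -1.15*o^2 - 4.0*o - 5.02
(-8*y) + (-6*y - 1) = -14*y - 1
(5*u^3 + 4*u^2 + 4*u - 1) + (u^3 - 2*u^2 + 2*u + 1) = 6*u^3 + 2*u^2 + 6*u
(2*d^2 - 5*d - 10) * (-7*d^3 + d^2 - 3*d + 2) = -14*d^5 + 37*d^4 + 59*d^3 + 9*d^2 + 20*d - 20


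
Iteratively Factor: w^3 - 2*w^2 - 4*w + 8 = (w + 2)*(w^2 - 4*w + 4) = (w - 2)*(w + 2)*(w - 2)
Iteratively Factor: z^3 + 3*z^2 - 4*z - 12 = (z + 2)*(z^2 + z - 6) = (z - 2)*(z + 2)*(z + 3)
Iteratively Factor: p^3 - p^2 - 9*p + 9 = (p - 3)*(p^2 + 2*p - 3) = (p - 3)*(p - 1)*(p + 3)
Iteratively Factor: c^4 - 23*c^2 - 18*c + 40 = (c - 1)*(c^3 + c^2 - 22*c - 40) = (c - 1)*(c + 4)*(c^2 - 3*c - 10) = (c - 5)*(c - 1)*(c + 4)*(c + 2)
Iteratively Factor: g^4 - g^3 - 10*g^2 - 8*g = (g)*(g^3 - g^2 - 10*g - 8) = g*(g + 1)*(g^2 - 2*g - 8) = g*(g - 4)*(g + 1)*(g + 2)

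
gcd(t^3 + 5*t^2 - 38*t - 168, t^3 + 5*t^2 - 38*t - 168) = t^3 + 5*t^2 - 38*t - 168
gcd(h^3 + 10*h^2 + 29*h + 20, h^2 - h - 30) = h + 5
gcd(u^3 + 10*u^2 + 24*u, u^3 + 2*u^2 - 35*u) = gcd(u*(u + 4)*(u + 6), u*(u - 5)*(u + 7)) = u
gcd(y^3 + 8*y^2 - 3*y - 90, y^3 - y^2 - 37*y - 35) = y + 5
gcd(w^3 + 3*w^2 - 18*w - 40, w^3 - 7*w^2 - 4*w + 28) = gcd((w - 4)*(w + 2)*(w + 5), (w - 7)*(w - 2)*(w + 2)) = w + 2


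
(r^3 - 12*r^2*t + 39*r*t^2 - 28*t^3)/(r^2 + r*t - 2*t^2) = (r^2 - 11*r*t + 28*t^2)/(r + 2*t)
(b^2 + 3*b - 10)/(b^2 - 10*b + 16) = (b + 5)/(b - 8)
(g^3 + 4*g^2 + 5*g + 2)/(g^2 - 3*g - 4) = (g^2 + 3*g + 2)/(g - 4)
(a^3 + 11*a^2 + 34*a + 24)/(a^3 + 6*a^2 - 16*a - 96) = (a + 1)/(a - 4)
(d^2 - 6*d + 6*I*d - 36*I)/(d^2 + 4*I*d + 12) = (d - 6)/(d - 2*I)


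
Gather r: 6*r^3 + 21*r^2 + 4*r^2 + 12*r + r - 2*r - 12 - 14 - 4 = 6*r^3 + 25*r^2 + 11*r - 30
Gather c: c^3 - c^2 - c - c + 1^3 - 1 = c^3 - c^2 - 2*c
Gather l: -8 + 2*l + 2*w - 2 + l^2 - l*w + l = l^2 + l*(3 - w) + 2*w - 10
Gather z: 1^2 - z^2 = 1 - z^2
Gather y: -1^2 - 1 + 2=0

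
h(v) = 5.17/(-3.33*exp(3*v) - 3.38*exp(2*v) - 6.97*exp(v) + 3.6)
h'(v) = 5.17*(9.99*exp(3*v) + 6.76*exp(2*v) + 6.97*exp(v))/(-3.33*exp(3*v) - 3.38*exp(2*v) - 6.97*exp(v) + 3.6)^2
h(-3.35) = 1.54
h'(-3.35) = 0.12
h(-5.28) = 1.45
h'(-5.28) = 0.01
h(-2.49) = 1.73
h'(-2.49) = 0.36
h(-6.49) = 1.44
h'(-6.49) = 0.00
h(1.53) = -0.01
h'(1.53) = 0.03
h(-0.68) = -4.20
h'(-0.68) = 22.38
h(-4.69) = 1.46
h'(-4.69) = 0.03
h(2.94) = -0.00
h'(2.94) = 0.00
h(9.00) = 0.00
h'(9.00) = 0.00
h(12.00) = 0.00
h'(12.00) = 0.00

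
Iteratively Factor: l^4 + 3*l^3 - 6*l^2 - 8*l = (l - 2)*(l^3 + 5*l^2 + 4*l) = l*(l - 2)*(l^2 + 5*l + 4) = l*(l - 2)*(l + 1)*(l + 4)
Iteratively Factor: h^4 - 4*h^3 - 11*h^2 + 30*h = (h)*(h^3 - 4*h^2 - 11*h + 30) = h*(h - 2)*(h^2 - 2*h - 15) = h*(h - 2)*(h + 3)*(h - 5)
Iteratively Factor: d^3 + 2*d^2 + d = (d + 1)*(d^2 + d) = (d + 1)^2*(d)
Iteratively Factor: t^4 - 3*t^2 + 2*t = (t - 1)*(t^3 + t^2 - 2*t) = (t - 1)^2*(t^2 + 2*t) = t*(t - 1)^2*(t + 2)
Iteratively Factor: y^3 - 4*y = (y)*(y^2 - 4) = y*(y + 2)*(y - 2)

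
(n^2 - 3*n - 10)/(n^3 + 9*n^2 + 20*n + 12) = (n - 5)/(n^2 + 7*n + 6)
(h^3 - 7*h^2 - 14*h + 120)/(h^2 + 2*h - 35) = (h^2 - 2*h - 24)/(h + 7)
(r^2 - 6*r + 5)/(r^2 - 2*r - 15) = (r - 1)/(r + 3)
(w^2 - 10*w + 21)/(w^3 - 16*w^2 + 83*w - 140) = (w - 3)/(w^2 - 9*w + 20)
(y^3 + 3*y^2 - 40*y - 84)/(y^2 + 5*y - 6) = (y^3 + 3*y^2 - 40*y - 84)/(y^2 + 5*y - 6)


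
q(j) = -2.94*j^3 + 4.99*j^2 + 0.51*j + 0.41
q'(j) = -8.82*j^2 + 9.98*j + 0.51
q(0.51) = 1.58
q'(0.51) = 3.31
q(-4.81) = 440.58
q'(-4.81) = -251.55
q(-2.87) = 109.55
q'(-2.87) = -100.78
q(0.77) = 2.42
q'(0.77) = 2.97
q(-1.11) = 10.01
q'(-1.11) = -21.43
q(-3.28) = 156.17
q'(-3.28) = -127.11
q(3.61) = -71.03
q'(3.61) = -78.41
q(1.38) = 2.89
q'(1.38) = -2.51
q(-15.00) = 11038.01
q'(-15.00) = -2133.69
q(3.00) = -32.53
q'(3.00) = -48.93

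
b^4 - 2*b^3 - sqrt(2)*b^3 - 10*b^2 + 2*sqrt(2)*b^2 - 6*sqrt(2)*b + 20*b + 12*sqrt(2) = (b - 2)*(b - 3*sqrt(2))*(b + sqrt(2))^2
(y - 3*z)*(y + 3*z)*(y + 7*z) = y^3 + 7*y^2*z - 9*y*z^2 - 63*z^3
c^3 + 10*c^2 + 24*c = c*(c + 4)*(c + 6)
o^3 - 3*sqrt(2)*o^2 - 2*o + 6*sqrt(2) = (o - 3*sqrt(2))*(o - sqrt(2))*(o + sqrt(2))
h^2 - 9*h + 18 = (h - 6)*(h - 3)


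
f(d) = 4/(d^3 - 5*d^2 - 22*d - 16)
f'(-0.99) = 4444.05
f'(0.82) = 0.08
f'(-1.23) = 7.73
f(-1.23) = 2.45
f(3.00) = -0.04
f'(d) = 4*(-3*d^2 + 10*d + 22)/(d^3 - 5*d^2 - 22*d - 16)^2 = 4*(-3*d^2 + 10*d + 22)/(-d^3 + 5*d^2 + 22*d + 16)^2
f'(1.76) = 0.03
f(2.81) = -0.04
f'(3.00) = 0.01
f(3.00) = -0.04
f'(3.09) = 0.01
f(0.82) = -0.11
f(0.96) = -0.10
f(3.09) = -0.04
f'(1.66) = 0.03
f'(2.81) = 0.01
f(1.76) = -0.06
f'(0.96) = 0.07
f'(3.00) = 0.01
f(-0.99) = -44.05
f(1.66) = -0.06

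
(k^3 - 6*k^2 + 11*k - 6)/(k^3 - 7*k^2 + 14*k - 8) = (k - 3)/(k - 4)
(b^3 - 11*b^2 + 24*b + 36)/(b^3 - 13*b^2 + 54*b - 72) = (b^2 - 5*b - 6)/(b^2 - 7*b + 12)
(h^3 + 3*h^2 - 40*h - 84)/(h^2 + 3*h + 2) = (h^2 + h - 42)/(h + 1)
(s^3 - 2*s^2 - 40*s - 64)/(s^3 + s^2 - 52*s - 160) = (s + 2)/(s + 5)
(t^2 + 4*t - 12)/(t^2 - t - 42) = (t - 2)/(t - 7)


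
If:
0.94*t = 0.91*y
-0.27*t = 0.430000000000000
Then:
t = -1.59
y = -1.65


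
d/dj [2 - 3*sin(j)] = -3*cos(j)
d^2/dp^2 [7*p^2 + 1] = 14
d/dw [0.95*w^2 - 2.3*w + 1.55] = 1.9*w - 2.3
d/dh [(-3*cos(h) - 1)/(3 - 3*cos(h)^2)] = (cos(h)^2 + 2*cos(h)/3 + 1)/sin(h)^3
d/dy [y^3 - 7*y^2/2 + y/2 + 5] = 3*y^2 - 7*y + 1/2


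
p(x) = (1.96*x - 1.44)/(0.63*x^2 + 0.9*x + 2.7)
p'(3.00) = 0.01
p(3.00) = 0.40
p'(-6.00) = -0.12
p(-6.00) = -0.66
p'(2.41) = 0.05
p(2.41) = 0.39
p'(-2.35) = -0.27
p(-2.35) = -1.49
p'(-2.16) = -0.23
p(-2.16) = -1.54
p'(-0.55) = 0.91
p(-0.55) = -1.05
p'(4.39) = -0.03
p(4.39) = 0.38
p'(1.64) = 0.18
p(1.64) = 0.30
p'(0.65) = 0.57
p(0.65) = -0.05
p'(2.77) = 0.02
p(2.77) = 0.40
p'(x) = (-1.26*x - 0.9)*(1.96*x - 1.44)/(0.63*x^2 + 0.9*x + 2.7)^2 + 1.96/(0.63*x^2 + 0.9*x + 2.7) = (-1.2348*x^2 + 1.8144*x + 6.588)/(0.3969*x^4 + 1.134*x^3 + 4.212*x^2 + 4.86*x + 7.29)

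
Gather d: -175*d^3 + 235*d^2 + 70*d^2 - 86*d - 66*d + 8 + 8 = -175*d^3 + 305*d^2 - 152*d + 16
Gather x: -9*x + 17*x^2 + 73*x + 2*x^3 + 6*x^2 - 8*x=2*x^3 + 23*x^2 + 56*x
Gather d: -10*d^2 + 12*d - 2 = -10*d^2 + 12*d - 2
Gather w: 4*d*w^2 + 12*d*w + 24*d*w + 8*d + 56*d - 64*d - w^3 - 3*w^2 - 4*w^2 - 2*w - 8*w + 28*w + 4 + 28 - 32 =-w^3 + w^2*(4*d - 7) + w*(36*d + 18)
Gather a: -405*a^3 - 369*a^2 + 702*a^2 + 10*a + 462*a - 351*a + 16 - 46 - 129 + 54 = -405*a^3 + 333*a^2 + 121*a - 105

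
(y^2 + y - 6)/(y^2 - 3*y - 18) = (y - 2)/(y - 6)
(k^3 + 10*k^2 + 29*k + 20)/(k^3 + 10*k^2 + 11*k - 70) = (k^2 + 5*k + 4)/(k^2 + 5*k - 14)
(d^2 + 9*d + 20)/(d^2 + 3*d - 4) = (d + 5)/(d - 1)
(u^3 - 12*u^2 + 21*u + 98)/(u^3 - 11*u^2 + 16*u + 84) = (u - 7)/(u - 6)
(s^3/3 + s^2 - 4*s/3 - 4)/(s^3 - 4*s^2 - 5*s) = (-s^3 - 3*s^2 + 4*s + 12)/(3*s*(-s^2 + 4*s + 5))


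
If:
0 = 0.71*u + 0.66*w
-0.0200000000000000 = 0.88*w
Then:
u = 0.02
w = -0.02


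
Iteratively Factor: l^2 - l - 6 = (l - 3)*(l + 2)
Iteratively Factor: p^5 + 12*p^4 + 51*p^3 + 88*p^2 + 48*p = (p + 3)*(p^4 + 9*p^3 + 24*p^2 + 16*p) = (p + 3)*(p + 4)*(p^3 + 5*p^2 + 4*p) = p*(p + 3)*(p + 4)*(p^2 + 5*p + 4) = p*(p + 1)*(p + 3)*(p + 4)*(p + 4)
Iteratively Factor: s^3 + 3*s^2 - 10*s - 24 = (s - 3)*(s^2 + 6*s + 8) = (s - 3)*(s + 4)*(s + 2)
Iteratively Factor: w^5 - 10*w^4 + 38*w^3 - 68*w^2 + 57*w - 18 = (w - 1)*(w^4 - 9*w^3 + 29*w^2 - 39*w + 18) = (w - 1)^2*(w^3 - 8*w^2 + 21*w - 18) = (w - 3)*(w - 1)^2*(w^2 - 5*w + 6) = (w - 3)^2*(w - 1)^2*(w - 2)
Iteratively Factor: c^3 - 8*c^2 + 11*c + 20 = (c - 4)*(c^2 - 4*c - 5) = (c - 4)*(c + 1)*(c - 5)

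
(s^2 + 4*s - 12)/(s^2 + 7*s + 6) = (s - 2)/(s + 1)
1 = 1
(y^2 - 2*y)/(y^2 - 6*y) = (y - 2)/(y - 6)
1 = 1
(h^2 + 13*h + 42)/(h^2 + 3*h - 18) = (h + 7)/(h - 3)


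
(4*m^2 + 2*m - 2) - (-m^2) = 5*m^2 + 2*m - 2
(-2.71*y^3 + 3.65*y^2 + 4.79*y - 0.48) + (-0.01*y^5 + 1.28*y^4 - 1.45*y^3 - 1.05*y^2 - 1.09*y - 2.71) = -0.01*y^5 + 1.28*y^4 - 4.16*y^3 + 2.6*y^2 + 3.7*y - 3.19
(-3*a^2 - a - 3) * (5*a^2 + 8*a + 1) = -15*a^4 - 29*a^3 - 26*a^2 - 25*a - 3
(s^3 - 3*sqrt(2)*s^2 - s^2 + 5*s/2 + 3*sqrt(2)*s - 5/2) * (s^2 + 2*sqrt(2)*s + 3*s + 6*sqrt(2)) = s^5 - sqrt(2)*s^4 + 2*s^4 - 25*s^3/2 - 2*sqrt(2)*s^3 - 19*s^2 + 8*sqrt(2)*s^2 + 10*sqrt(2)*s + 57*s/2 - 15*sqrt(2)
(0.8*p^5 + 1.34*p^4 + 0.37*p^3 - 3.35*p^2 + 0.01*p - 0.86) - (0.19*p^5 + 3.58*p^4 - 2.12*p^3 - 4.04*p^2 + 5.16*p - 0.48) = 0.61*p^5 - 2.24*p^4 + 2.49*p^3 + 0.69*p^2 - 5.15*p - 0.38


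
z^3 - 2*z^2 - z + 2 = (z - 2)*(z - 1)*(z + 1)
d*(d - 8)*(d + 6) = d^3 - 2*d^2 - 48*d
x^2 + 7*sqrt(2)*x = x*(x + 7*sqrt(2))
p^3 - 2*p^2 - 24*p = p*(p - 6)*(p + 4)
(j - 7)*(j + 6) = j^2 - j - 42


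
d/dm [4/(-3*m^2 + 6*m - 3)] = 8*(m - 1)/(3*(m^2 - 2*m + 1)^2)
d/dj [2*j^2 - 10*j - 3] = 4*j - 10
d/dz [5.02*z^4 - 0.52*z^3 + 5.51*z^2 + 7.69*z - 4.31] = 20.08*z^3 - 1.56*z^2 + 11.02*z + 7.69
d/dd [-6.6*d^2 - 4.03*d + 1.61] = -13.2*d - 4.03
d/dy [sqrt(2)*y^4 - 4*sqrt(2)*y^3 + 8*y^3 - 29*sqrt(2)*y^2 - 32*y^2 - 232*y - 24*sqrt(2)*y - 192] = 4*sqrt(2)*y^3 - 12*sqrt(2)*y^2 + 24*y^2 - 58*sqrt(2)*y - 64*y - 232 - 24*sqrt(2)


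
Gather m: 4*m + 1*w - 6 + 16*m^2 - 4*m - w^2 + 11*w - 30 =16*m^2 - w^2 + 12*w - 36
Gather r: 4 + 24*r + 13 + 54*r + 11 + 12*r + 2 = 90*r + 30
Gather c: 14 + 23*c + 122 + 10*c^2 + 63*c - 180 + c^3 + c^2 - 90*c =c^3 + 11*c^2 - 4*c - 44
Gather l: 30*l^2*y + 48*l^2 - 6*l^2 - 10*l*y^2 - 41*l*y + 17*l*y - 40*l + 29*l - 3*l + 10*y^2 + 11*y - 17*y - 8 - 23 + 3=l^2*(30*y + 42) + l*(-10*y^2 - 24*y - 14) + 10*y^2 - 6*y - 28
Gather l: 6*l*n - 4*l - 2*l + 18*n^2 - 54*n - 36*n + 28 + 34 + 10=l*(6*n - 6) + 18*n^2 - 90*n + 72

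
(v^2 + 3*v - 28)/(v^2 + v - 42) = (v - 4)/(v - 6)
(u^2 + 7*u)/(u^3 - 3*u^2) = (u + 7)/(u*(u - 3))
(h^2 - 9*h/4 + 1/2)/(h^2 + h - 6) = (h - 1/4)/(h + 3)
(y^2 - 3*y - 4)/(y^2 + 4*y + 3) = (y - 4)/(y + 3)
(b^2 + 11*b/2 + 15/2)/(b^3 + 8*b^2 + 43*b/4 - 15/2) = 2*(b + 3)/(2*b^2 + 11*b - 6)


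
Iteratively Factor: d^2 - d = (d)*(d - 1)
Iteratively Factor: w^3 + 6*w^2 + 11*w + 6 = (w + 3)*(w^2 + 3*w + 2) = (w + 2)*(w + 3)*(w + 1)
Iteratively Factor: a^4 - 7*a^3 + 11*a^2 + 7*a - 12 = (a - 3)*(a^3 - 4*a^2 - a + 4) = (a - 3)*(a + 1)*(a^2 - 5*a + 4) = (a - 4)*(a - 3)*(a + 1)*(a - 1)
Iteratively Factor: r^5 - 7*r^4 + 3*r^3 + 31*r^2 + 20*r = (r + 1)*(r^4 - 8*r^3 + 11*r^2 + 20*r) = (r - 5)*(r + 1)*(r^3 - 3*r^2 - 4*r) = (r - 5)*(r - 4)*(r + 1)*(r^2 + r) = (r - 5)*(r - 4)*(r + 1)^2*(r)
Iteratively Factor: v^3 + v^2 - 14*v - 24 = (v + 2)*(v^2 - v - 12) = (v - 4)*(v + 2)*(v + 3)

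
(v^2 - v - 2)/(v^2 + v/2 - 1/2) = 2*(v - 2)/(2*v - 1)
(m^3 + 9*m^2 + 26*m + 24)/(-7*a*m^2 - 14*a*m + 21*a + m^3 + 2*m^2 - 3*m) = (-m^2 - 6*m - 8)/(7*a*m - 7*a - m^2 + m)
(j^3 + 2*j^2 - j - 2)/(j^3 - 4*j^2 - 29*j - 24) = (j^2 + j - 2)/(j^2 - 5*j - 24)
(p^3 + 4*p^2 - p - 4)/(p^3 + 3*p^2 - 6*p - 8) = (p - 1)/(p - 2)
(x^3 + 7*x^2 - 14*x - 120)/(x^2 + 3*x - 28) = (x^2 + 11*x + 30)/(x + 7)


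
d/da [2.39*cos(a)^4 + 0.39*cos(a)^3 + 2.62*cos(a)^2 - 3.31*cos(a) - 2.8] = (-9.56*cos(a)^3 - 1.17*cos(a)^2 - 5.24*cos(a) + 3.31)*sin(a)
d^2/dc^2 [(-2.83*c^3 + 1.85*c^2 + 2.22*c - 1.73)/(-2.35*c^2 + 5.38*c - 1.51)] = (-1.4210854715202e-14*c^5 + 5.6843418860808e-14*c^4 + 72.4417939999999*c^3 - 41.2302239999999*c^2 - 45.252222*c + 43.363772)/(12.977875*c^6 - 89.13315*c^5 + 229.074945*c^4 - 270.266452*c^3 + 147.192837*c^2 - 36.800814*c + 3.442951)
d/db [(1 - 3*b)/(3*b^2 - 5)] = 3*(3*b^2 - 2*b + 5)/(9*b^4 - 30*b^2 + 25)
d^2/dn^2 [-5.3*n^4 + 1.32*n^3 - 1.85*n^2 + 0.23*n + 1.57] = -63.6*n^2 + 7.92*n - 3.7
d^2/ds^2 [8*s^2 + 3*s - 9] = 16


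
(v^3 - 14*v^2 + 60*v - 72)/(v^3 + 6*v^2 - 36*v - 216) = (v^2 - 8*v + 12)/(v^2 + 12*v + 36)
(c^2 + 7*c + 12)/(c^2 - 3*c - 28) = (c + 3)/(c - 7)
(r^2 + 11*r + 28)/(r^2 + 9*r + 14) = (r + 4)/(r + 2)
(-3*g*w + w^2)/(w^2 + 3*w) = (-3*g + w)/(w + 3)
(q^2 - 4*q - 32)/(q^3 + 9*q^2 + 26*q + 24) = (q - 8)/(q^2 + 5*q + 6)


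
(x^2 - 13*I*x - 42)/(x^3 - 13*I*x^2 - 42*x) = 1/x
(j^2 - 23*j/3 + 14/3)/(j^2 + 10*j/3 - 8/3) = (j - 7)/(j + 4)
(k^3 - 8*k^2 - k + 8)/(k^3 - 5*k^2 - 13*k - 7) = (k^2 - 9*k + 8)/(k^2 - 6*k - 7)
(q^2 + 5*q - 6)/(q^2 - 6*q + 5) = (q + 6)/(q - 5)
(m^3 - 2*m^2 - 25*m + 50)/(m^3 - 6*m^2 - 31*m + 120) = (m^2 - 7*m + 10)/(m^2 - 11*m + 24)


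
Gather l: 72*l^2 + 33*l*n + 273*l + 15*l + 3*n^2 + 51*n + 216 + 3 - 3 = 72*l^2 + l*(33*n + 288) + 3*n^2 + 51*n + 216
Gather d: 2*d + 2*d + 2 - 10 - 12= 4*d - 20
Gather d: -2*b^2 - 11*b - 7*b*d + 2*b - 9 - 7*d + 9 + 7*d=-2*b^2 - 7*b*d - 9*b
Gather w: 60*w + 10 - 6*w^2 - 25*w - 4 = -6*w^2 + 35*w + 6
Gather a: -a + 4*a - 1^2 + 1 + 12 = 3*a + 12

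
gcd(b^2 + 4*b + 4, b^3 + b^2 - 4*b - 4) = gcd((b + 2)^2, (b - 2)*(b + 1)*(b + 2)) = b + 2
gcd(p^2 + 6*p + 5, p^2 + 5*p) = p + 5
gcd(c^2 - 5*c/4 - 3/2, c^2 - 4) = c - 2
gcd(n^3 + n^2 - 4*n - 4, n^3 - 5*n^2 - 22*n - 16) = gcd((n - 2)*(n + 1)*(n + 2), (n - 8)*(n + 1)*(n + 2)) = n^2 + 3*n + 2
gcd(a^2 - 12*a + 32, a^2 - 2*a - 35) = 1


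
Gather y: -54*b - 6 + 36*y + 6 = -54*b + 36*y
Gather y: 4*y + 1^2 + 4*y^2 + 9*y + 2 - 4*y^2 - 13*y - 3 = 0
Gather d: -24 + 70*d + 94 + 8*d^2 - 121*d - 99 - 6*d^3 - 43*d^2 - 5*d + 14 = -6*d^3 - 35*d^2 - 56*d - 15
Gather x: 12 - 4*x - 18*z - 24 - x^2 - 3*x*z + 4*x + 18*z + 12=-x^2 - 3*x*z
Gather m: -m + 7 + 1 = 8 - m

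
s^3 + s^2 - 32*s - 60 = (s - 6)*(s + 2)*(s + 5)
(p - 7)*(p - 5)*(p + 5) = p^3 - 7*p^2 - 25*p + 175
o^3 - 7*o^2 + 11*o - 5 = (o - 5)*(o - 1)^2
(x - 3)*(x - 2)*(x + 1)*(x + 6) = x^4 + 2*x^3 - 23*x^2 + 12*x + 36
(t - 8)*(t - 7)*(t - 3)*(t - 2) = t^4 - 20*t^3 + 137*t^2 - 370*t + 336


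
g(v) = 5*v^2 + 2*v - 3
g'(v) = 10*v + 2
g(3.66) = 71.30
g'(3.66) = 38.60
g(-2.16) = 16.01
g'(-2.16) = -19.60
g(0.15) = -2.59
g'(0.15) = 3.50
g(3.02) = 48.64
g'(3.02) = 32.20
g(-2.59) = 25.36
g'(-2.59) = -23.90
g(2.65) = 37.41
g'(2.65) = 28.50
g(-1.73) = 8.50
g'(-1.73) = -15.30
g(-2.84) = 31.65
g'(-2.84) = -26.40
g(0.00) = -3.00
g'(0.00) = 2.00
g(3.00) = 48.00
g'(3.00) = 32.00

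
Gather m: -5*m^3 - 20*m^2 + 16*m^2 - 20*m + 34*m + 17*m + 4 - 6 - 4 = -5*m^3 - 4*m^2 + 31*m - 6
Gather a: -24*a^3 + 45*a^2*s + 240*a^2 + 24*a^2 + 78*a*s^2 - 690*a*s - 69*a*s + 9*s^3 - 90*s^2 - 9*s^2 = -24*a^3 + a^2*(45*s + 264) + a*(78*s^2 - 759*s) + 9*s^3 - 99*s^2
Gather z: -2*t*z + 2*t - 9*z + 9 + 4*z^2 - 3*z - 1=2*t + 4*z^2 + z*(-2*t - 12) + 8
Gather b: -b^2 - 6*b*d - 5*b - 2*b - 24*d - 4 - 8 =-b^2 + b*(-6*d - 7) - 24*d - 12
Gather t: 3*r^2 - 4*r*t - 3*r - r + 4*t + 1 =3*r^2 - 4*r + t*(4 - 4*r) + 1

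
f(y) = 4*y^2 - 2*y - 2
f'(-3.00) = -26.00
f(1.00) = 0.00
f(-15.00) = 928.00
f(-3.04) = 41.05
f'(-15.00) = -122.00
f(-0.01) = -1.98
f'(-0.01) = -2.08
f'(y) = 8*y - 2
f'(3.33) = 24.64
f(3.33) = 35.70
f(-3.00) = 40.00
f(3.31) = 35.20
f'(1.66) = 11.28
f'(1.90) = 13.20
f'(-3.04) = -26.32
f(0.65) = -1.61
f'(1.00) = 6.00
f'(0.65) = 3.20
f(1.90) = 8.64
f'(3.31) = 24.48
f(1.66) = 5.70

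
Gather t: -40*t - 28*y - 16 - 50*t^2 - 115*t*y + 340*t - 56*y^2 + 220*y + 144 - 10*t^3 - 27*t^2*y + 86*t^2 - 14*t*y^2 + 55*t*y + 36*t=-10*t^3 + t^2*(36 - 27*y) + t*(-14*y^2 - 60*y + 336) - 56*y^2 + 192*y + 128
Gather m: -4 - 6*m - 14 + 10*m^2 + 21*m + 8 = 10*m^2 + 15*m - 10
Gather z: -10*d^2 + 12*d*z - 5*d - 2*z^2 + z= -10*d^2 - 5*d - 2*z^2 + z*(12*d + 1)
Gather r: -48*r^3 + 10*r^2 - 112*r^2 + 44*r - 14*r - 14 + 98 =-48*r^3 - 102*r^2 + 30*r + 84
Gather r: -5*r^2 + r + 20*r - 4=-5*r^2 + 21*r - 4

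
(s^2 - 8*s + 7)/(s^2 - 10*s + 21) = (s - 1)/(s - 3)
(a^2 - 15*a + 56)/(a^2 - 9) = (a^2 - 15*a + 56)/(a^2 - 9)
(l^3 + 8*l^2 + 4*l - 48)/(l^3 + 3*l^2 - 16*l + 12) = (l + 4)/(l - 1)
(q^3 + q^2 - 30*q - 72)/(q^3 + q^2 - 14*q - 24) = (q^2 - 2*q - 24)/(q^2 - 2*q - 8)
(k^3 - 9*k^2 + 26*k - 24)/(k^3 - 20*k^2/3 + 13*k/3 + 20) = 3*(k^2 - 6*k + 8)/(3*k^2 - 11*k - 20)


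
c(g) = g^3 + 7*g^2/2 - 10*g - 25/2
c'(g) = 3*g^2 + 7*g - 10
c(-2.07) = 14.33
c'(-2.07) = -11.64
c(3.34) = 30.40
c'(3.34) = 46.85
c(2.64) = 3.89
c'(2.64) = 29.39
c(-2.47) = 18.48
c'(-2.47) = -8.99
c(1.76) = -13.81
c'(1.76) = 11.61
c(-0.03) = -12.20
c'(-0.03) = -10.21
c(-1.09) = 1.26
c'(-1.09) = -14.07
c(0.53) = -16.67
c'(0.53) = -5.45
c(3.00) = 16.00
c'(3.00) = 38.00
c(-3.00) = 22.00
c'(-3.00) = -4.00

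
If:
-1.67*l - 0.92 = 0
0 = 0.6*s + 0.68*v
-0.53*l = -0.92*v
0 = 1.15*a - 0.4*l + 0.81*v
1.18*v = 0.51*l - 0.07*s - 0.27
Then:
No Solution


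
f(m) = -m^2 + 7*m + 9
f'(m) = 7 - 2*m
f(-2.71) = -17.31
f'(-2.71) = 12.42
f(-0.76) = 3.10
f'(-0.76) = 8.52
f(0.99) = 14.95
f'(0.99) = 5.02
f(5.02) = 18.94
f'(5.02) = -3.04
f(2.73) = 20.66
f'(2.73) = 1.54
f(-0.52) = 5.09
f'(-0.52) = 8.04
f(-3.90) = -33.51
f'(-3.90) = 14.80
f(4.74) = 19.71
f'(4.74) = -2.48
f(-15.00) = -321.00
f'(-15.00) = 37.00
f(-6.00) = -69.00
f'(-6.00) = 19.00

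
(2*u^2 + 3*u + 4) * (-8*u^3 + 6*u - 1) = -16*u^5 - 24*u^4 - 20*u^3 + 16*u^2 + 21*u - 4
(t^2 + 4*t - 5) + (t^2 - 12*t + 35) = 2*t^2 - 8*t + 30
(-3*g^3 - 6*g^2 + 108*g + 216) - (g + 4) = -3*g^3 - 6*g^2 + 107*g + 212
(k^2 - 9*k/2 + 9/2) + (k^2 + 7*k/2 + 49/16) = 2*k^2 - k + 121/16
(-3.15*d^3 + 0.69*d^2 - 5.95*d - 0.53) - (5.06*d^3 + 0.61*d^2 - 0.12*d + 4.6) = -8.21*d^3 + 0.08*d^2 - 5.83*d - 5.13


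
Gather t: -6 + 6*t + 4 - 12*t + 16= 14 - 6*t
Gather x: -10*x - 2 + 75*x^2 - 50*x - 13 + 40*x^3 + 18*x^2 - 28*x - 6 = 40*x^3 + 93*x^2 - 88*x - 21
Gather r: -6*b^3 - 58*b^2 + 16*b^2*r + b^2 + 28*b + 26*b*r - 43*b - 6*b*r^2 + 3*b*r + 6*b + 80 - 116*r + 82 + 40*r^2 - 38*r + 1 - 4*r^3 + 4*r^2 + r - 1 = -6*b^3 - 57*b^2 - 9*b - 4*r^3 + r^2*(44 - 6*b) + r*(16*b^2 + 29*b - 153) + 162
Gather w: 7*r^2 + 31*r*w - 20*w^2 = 7*r^2 + 31*r*w - 20*w^2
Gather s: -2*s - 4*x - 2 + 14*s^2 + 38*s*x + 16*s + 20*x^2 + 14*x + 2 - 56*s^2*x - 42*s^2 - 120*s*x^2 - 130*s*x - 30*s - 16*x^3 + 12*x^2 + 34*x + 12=s^2*(-56*x - 28) + s*(-120*x^2 - 92*x - 16) - 16*x^3 + 32*x^2 + 44*x + 12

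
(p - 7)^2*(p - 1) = p^3 - 15*p^2 + 63*p - 49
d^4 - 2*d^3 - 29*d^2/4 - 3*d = d*(d - 4)*(d + 1/2)*(d + 3/2)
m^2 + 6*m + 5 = (m + 1)*(m + 5)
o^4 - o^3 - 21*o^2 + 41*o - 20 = (o - 4)*(o - 1)^2*(o + 5)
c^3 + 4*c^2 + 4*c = c*(c + 2)^2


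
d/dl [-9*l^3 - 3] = -27*l^2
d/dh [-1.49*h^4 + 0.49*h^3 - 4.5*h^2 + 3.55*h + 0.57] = -5.96*h^3 + 1.47*h^2 - 9.0*h + 3.55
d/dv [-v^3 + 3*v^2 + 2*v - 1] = -3*v^2 + 6*v + 2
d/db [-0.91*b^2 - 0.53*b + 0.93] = -1.82*b - 0.53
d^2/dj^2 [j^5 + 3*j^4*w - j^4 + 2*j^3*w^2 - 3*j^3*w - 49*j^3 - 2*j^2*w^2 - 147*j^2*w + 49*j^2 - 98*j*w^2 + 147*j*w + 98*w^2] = 20*j^3 + 36*j^2*w - 12*j^2 + 12*j*w^2 - 18*j*w - 294*j - 4*w^2 - 294*w + 98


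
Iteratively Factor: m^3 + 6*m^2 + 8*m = (m + 4)*(m^2 + 2*m) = m*(m + 4)*(m + 2)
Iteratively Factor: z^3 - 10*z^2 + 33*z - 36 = (z - 4)*(z^2 - 6*z + 9) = (z - 4)*(z - 3)*(z - 3)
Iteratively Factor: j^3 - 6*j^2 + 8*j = (j - 2)*(j^2 - 4*j) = j*(j - 2)*(j - 4)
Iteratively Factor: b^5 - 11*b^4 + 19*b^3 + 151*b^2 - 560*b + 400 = (b - 4)*(b^4 - 7*b^3 - 9*b^2 + 115*b - 100) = (b - 5)*(b - 4)*(b^3 - 2*b^2 - 19*b + 20) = (b - 5)*(b - 4)*(b + 4)*(b^2 - 6*b + 5) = (b - 5)^2*(b - 4)*(b + 4)*(b - 1)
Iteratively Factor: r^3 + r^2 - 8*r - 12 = (r + 2)*(r^2 - r - 6) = (r + 2)^2*(r - 3)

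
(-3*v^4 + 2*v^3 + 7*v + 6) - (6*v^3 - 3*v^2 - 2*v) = -3*v^4 - 4*v^3 + 3*v^2 + 9*v + 6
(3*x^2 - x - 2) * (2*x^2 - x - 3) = 6*x^4 - 5*x^3 - 12*x^2 + 5*x + 6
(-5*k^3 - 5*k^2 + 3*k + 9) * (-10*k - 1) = 50*k^4 + 55*k^3 - 25*k^2 - 93*k - 9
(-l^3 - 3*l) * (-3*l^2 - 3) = 3*l^5 + 12*l^3 + 9*l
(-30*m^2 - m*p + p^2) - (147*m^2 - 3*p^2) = -177*m^2 - m*p + 4*p^2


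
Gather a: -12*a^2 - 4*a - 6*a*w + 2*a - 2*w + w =-12*a^2 + a*(-6*w - 2) - w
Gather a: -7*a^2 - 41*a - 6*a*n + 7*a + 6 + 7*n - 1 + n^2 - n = -7*a^2 + a*(-6*n - 34) + n^2 + 6*n + 5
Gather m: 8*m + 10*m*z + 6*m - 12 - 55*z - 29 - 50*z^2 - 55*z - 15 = m*(10*z + 14) - 50*z^2 - 110*z - 56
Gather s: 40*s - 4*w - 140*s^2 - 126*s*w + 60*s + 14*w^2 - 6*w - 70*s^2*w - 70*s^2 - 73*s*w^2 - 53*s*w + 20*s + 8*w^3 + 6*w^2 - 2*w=s^2*(-70*w - 210) + s*(-73*w^2 - 179*w + 120) + 8*w^3 + 20*w^2 - 12*w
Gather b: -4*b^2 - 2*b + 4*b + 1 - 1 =-4*b^2 + 2*b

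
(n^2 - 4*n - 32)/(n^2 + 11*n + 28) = (n - 8)/(n + 7)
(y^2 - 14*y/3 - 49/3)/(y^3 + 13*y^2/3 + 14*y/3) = (y - 7)/(y*(y + 2))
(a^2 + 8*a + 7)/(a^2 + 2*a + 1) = (a + 7)/(a + 1)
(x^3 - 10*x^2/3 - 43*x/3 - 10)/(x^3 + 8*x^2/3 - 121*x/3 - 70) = (x + 1)/(x + 7)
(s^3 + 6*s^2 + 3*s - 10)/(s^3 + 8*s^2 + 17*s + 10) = (s - 1)/(s + 1)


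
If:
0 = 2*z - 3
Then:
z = 3/2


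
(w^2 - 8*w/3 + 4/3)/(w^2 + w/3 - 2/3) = (w - 2)/(w + 1)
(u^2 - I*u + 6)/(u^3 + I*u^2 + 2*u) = (u - 3*I)/(u*(u - I))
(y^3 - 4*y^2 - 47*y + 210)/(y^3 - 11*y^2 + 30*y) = (y + 7)/y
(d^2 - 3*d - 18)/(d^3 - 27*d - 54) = 1/(d + 3)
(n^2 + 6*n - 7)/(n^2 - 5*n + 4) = (n + 7)/(n - 4)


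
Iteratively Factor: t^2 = (t)*(t)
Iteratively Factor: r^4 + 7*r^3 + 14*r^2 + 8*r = (r + 2)*(r^3 + 5*r^2 + 4*r) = (r + 2)*(r + 4)*(r^2 + r) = (r + 1)*(r + 2)*(r + 4)*(r)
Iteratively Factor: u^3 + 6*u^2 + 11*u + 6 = (u + 3)*(u^2 + 3*u + 2) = (u + 2)*(u + 3)*(u + 1)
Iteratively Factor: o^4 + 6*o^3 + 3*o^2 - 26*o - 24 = (o + 4)*(o^3 + 2*o^2 - 5*o - 6) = (o + 3)*(o + 4)*(o^2 - o - 2) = (o + 1)*(o + 3)*(o + 4)*(o - 2)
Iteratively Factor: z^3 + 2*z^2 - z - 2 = (z + 1)*(z^2 + z - 2) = (z - 1)*(z + 1)*(z + 2)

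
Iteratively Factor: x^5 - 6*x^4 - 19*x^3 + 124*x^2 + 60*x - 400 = (x + 2)*(x^4 - 8*x^3 - 3*x^2 + 130*x - 200) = (x - 5)*(x + 2)*(x^3 - 3*x^2 - 18*x + 40) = (x - 5)*(x - 2)*(x + 2)*(x^2 - x - 20) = (x - 5)*(x - 2)*(x + 2)*(x + 4)*(x - 5)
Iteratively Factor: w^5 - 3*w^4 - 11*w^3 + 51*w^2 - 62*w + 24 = (w - 1)*(w^4 - 2*w^3 - 13*w^2 + 38*w - 24) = (w - 3)*(w - 1)*(w^3 + w^2 - 10*w + 8) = (w - 3)*(w - 1)^2*(w^2 + 2*w - 8) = (w - 3)*(w - 2)*(w - 1)^2*(w + 4)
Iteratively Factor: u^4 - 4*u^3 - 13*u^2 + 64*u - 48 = (u - 4)*(u^3 - 13*u + 12) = (u - 4)*(u - 3)*(u^2 + 3*u - 4) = (u - 4)*(u - 3)*(u - 1)*(u + 4)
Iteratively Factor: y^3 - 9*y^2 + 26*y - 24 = (y - 4)*(y^2 - 5*y + 6) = (y - 4)*(y - 2)*(y - 3)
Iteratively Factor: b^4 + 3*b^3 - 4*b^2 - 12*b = (b)*(b^3 + 3*b^2 - 4*b - 12) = b*(b + 3)*(b^2 - 4) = b*(b - 2)*(b + 3)*(b + 2)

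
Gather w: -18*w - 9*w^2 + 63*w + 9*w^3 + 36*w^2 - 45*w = 9*w^3 + 27*w^2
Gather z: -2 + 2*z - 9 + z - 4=3*z - 15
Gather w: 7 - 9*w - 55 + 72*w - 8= 63*w - 56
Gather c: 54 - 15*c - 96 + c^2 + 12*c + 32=c^2 - 3*c - 10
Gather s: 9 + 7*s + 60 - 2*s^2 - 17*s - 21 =-2*s^2 - 10*s + 48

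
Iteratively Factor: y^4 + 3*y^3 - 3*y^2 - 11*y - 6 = (y + 1)*(y^3 + 2*y^2 - 5*y - 6) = (y + 1)*(y + 3)*(y^2 - y - 2) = (y - 2)*(y + 1)*(y + 3)*(y + 1)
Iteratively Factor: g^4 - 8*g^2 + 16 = (g + 2)*(g^3 - 2*g^2 - 4*g + 8) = (g + 2)^2*(g^2 - 4*g + 4) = (g - 2)*(g + 2)^2*(g - 2)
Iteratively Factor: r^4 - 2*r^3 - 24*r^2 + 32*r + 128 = (r - 4)*(r^3 + 2*r^2 - 16*r - 32) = (r - 4)^2*(r^2 + 6*r + 8) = (r - 4)^2*(r + 2)*(r + 4)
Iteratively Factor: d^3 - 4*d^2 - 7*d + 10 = (d - 1)*(d^2 - 3*d - 10) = (d - 5)*(d - 1)*(d + 2)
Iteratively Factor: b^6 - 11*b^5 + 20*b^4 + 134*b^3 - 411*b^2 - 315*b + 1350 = (b - 5)*(b^5 - 6*b^4 - 10*b^3 + 84*b^2 + 9*b - 270) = (b - 5)*(b - 3)*(b^4 - 3*b^3 - 19*b^2 + 27*b + 90) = (b - 5)*(b - 3)^2*(b^3 - 19*b - 30) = (b - 5)*(b - 3)^2*(b + 2)*(b^2 - 2*b - 15) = (b - 5)^2*(b - 3)^2*(b + 2)*(b + 3)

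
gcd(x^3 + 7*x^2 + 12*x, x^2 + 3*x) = x^2 + 3*x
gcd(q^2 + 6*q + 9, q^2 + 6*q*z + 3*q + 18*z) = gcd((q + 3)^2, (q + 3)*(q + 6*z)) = q + 3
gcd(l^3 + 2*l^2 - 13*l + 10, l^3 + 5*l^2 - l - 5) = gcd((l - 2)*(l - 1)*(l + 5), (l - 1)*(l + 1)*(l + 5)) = l^2 + 4*l - 5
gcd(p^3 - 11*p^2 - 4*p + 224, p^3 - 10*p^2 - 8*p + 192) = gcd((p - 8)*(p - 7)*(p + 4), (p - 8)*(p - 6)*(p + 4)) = p^2 - 4*p - 32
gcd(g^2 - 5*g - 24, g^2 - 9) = g + 3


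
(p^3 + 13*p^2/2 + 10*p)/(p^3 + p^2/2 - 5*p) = (p + 4)/(p - 2)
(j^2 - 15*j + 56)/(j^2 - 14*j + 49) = (j - 8)/(j - 7)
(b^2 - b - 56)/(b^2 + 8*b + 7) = (b - 8)/(b + 1)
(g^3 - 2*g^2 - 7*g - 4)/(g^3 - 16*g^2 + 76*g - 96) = (g^3 - 2*g^2 - 7*g - 4)/(g^3 - 16*g^2 + 76*g - 96)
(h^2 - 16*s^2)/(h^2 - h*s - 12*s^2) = (h + 4*s)/(h + 3*s)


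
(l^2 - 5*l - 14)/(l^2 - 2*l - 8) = (l - 7)/(l - 4)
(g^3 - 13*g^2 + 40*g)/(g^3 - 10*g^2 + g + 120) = g/(g + 3)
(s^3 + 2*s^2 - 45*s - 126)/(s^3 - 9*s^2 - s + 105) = (s + 6)/(s - 5)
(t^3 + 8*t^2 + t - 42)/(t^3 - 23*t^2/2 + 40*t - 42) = 2*(t^2 + 10*t + 21)/(2*t^2 - 19*t + 42)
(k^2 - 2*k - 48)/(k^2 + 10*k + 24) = (k - 8)/(k + 4)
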